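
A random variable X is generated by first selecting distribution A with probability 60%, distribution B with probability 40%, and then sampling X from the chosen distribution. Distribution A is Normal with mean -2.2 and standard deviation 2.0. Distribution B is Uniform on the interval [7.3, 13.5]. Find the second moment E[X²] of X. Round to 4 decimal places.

49.8493

For each component E[X²] = Var + (mean)², giving A: 8.84; B: 111.363.
Overall E[X²] = 0.6·8.84 + 0.4·111.363 = 49.8493.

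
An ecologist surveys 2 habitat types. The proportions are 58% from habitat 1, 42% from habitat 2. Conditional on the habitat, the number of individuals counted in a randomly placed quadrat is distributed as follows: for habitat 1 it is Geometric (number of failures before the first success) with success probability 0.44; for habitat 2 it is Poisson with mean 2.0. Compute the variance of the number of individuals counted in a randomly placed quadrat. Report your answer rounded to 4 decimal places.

2.6465

Per component, 1: μ=1.27273, E[X²]=4.5124; 2: μ=2, E[X²]=6.
E[X] = 0.58·1.27273 + 0.42·2 = 1.57818.
E[X²] = 0.58·4.5124 + 0.42·6 = 5.13719.
Var(X) = E[X²] − (E[X])² = 5.13719 − 2.49066 = 2.64653.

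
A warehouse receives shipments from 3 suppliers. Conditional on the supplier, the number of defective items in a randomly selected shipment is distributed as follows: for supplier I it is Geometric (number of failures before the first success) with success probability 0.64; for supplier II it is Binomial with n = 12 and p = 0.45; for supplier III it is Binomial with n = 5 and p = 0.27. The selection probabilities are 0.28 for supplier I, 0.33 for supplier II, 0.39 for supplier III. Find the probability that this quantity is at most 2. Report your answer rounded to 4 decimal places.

Conditional on each supplier, P(X ≤ 2): I: 0.953344; II: 0.042142; III: 0.874277.
By total probability, P(X ≤ 2) = 0.28·0.953344 + 0.33·0.042142 + 0.39·0.874277 = 0.621811.

0.6218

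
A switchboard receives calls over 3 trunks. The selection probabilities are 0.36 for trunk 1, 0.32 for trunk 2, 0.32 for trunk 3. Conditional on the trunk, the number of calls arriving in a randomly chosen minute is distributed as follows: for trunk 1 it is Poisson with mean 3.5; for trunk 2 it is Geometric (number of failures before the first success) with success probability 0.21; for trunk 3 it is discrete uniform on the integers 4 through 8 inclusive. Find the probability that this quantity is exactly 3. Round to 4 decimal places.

0.1108

Conditional on each trunk, P(X = 3): 1: 0.215785; 2: 0.103538; 3: 0.
By total probability, P(X = 3) = 0.36·0.215785 + 0.32·0.103538 + 0.32·0 = 0.110815.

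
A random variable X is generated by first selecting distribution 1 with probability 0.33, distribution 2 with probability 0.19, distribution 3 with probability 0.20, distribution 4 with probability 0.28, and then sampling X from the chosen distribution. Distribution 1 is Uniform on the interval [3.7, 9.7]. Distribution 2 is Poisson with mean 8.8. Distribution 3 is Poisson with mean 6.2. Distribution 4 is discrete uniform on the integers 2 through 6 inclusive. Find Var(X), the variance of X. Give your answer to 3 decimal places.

Per component, 1: μ=6.7, E[X²]=47.89; 2: μ=8.8, E[X²]=86.24; 3: μ=6.2, E[X²]=44.64; 4: μ=4, E[X²]=18.
E[X] = 0.33·6.7 + 0.19·8.8 + 0.2·6.2 + 0.28·4 = 6.243.
E[X²] = 0.33·47.89 + 0.19·86.24 + 0.2·44.64 + 0.28·18 = 46.1573.
Var(X) = E[X²] − (E[X])² = 46.1573 − 38.975 = 7.18225.

7.182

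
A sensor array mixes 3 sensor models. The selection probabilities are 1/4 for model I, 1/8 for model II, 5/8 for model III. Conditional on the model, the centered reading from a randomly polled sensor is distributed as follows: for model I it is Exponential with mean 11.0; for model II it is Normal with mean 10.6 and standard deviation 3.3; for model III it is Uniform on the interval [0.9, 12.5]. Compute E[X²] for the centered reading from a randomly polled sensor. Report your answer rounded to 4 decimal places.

110.9708

For each component E[X²] = Var + (mean)², giving I: 242; II: 123.25; III: 56.1033.
Overall E[X²] = 0.25·242 + 0.125·123.25 + 0.625·56.1033 = 110.971.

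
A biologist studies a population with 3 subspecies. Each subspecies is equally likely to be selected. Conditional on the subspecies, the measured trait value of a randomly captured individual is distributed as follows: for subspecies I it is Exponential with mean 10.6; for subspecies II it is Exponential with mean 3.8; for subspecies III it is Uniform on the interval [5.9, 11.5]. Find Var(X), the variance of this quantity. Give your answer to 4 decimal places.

Per component, I: μ=10.6, E[X²]=224.72; II: μ=3.8, E[X²]=28.88; III: μ=8.7, E[X²]=78.3033.
E[X] = 0.333333·10.6 + 0.333333·3.8 + 0.333333·8.7 = 7.7.
E[X²] = 0.333333·224.72 + 0.333333·28.88 + 0.333333·78.3033 = 110.634.
Var(X) = E[X²] − (E[X])² = 110.634 − 59.29 = 51.3444.

51.3444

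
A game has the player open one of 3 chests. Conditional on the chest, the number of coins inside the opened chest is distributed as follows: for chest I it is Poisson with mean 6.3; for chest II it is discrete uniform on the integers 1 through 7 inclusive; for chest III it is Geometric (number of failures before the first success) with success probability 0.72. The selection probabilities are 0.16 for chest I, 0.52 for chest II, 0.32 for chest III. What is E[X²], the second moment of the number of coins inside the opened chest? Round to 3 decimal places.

For each component E[X²] = Var + (mean)², giving I: 45.99; II: 20; III: 0.691358.
Overall E[X²] = 0.16·45.99 + 0.52·20 + 0.32·0.691358 = 17.9796.

17.980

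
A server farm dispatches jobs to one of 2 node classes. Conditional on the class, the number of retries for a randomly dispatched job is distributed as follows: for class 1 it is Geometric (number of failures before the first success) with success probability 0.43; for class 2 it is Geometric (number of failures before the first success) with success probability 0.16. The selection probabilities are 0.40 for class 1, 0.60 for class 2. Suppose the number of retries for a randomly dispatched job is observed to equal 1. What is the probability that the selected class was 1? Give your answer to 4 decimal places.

0.5487

Likelihoods P(X=1 | ·): 1: 0.2451; 2: 0.1344.
Posterior ∝ prior × likelihood. Numerator for 1: 0.4·0.2451 = 0.09804.
Normalizing constant: 0.4·0.2451 + 0.6·0.1344 = 0.17868.
P(1 | observation) = 0.09804 / 0.17868 = 0.54869.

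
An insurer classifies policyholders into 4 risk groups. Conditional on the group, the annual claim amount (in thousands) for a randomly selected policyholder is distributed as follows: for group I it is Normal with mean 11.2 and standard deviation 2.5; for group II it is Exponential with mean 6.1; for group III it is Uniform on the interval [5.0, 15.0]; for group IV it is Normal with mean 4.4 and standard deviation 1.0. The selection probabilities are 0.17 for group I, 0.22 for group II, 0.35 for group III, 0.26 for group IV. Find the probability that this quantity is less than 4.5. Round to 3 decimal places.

0.256

Conditional on each group, P(X < 4.5): I: 0.00368111; II: 0.52179; III: 0; IV: 0.539828.
By total probability, P(X < 4.5) = 0.17·0.00368111 + 0.22·0.52179 + 0.35·0 + 0.26·0.539828 = 0.255775.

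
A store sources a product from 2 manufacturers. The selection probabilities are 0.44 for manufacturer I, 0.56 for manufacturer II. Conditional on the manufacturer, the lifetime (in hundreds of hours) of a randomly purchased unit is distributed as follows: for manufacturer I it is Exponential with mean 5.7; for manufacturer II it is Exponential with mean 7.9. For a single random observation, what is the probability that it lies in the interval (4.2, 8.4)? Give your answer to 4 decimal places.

Conditional on each manufacturer, P(4.2 < X < 8.4): I: 0.249543; II: 0.24232.
By total probability, P(4.2 < X < 8.4) = 0.44·0.249543 + 0.56·0.24232 = 0.245498.

0.2455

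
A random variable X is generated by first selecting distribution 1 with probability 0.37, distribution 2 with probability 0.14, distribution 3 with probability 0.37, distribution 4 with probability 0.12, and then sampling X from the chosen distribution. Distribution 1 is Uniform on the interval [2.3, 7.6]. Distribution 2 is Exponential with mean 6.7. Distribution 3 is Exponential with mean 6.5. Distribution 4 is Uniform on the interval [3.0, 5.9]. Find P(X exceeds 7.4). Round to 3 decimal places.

0.179

Conditional on each component, P(X > 7.4): 1: 0.0377358; 2: 0.331384; 3: 0.320311; 4: 0.
By total probability, P(X > 7.4) = 0.37·0.0377358 + 0.14·0.331384 + 0.37·0.320311 + 0.12·0 = 0.178871.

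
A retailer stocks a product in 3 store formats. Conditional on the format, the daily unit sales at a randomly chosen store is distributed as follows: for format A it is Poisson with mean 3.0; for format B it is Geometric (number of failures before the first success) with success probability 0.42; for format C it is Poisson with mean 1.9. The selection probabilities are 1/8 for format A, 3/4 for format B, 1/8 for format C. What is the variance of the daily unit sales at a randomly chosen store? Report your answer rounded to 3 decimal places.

3.368

Per component, A: μ=3, E[X²]=12; B: μ=1.38095, E[X²]=5.19501; C: μ=1.9, E[X²]=5.51.
E[X] = 0.125·3 + 0.75·1.38095 + 0.125·1.9 = 1.64821.
E[X²] = 0.125·12 + 0.75·5.19501 + 0.125·5.51 = 6.08501.
Var(X) = E[X²] − (E[X])² = 6.08501 − 2.71661 = 3.3684.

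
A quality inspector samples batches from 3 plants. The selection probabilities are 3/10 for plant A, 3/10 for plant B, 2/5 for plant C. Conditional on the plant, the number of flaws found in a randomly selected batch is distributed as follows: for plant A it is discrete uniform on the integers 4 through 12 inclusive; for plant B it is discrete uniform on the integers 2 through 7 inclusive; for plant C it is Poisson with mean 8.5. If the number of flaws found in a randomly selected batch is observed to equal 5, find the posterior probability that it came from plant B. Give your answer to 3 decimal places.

Likelihoods P(X=5 | ·): A: 0.111111; B: 0.166667; C: 0.0752333.
Posterior ∝ prior × likelihood. Numerator for B: 0.3·0.166667 = 0.05.
Normalizing constant: 0.3·0.111111 + 0.3·0.166667 + 0.4·0.0752333 = 0.113427.
P(B | observation) = 0.05 / 0.113427 = 0.440813.

0.441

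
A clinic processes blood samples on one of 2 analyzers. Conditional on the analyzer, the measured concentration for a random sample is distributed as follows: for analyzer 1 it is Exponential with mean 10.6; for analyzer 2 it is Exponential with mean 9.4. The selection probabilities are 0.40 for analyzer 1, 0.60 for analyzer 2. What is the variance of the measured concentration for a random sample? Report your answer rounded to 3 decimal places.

Per component, 1: μ=10.6, E[X²]=224.72; 2: μ=9.4, E[X²]=176.72.
E[X] = 0.4·10.6 + 0.6·9.4 = 9.88.
E[X²] = 0.4·224.72 + 0.6·176.72 = 195.92.
Var(X) = E[X²] − (E[X])² = 195.92 − 97.6144 = 98.3056.

98.306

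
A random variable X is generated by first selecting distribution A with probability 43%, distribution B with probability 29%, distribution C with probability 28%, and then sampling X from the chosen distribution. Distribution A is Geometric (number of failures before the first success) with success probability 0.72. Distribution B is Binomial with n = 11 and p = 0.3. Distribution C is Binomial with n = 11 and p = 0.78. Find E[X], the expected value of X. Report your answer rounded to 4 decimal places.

Component means — A: 0.388889; B: 3.3; C: 8.58.
E[X] = 0.43·0.388889 + 0.29·3.3 + 0.28·8.58 = 3.52662.

3.5266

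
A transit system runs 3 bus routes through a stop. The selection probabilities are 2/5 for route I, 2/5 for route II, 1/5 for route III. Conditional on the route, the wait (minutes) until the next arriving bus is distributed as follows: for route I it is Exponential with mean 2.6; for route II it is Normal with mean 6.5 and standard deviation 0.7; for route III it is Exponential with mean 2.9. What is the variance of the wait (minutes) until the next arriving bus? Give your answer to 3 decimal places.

Per component, I: μ=2.6, E[X²]=13.52; II: μ=6.5, E[X²]=42.74; III: μ=2.9, E[X²]=16.82.
E[X] = 0.4·2.6 + 0.4·6.5 + 0.2·2.9 = 4.22.
E[X²] = 0.4·13.52 + 0.4·42.74 + 0.2·16.82 = 25.868.
Var(X) = E[X²] − (E[X])² = 25.868 − 17.8084 = 8.0596.

8.060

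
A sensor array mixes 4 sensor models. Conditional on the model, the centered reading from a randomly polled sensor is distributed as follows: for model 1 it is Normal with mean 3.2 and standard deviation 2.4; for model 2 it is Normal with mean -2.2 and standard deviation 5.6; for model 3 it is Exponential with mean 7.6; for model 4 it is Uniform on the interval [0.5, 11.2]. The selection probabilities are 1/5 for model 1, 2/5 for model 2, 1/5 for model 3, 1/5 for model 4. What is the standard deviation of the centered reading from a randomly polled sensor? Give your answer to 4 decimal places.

Per component, 1: μ=3.2, E[X²]=16; 2: μ=-2.2, E[X²]=36.2; 3: μ=7.6, E[X²]=115.52; 4: μ=5.85, E[X²]=43.7633.
E[X] = 0.2·3.2 + 0.4·-2.2 + 0.2·7.6 + 0.2·5.85 = 2.45.
E[X²] = 0.2·16 + 0.4·36.2 + 0.2·115.52 + 0.2·43.7633 = 49.5367.
Var(X) = E[X²] − (E[X])² = 49.5367 − 6.0025 = 43.5342.
SD(X) = √43.5342 = 6.59804.

6.5980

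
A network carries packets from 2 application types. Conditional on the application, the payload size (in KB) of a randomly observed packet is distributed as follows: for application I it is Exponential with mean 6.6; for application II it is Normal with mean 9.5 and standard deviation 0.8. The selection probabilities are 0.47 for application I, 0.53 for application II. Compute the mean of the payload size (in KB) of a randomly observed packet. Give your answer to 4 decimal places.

8.1370

Component means — I: 6.6; II: 9.5.
E[X] = 0.47·6.6 + 0.53·9.5 = 8.137.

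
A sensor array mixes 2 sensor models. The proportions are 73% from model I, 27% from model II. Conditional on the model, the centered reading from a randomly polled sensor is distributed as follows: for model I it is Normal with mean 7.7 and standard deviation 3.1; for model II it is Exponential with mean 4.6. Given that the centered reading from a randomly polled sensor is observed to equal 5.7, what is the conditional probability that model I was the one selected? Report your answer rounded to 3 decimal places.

0.818

Likelihoods f(5.7 | ·): I: 0.104512; II: 0.0629643.
Posterior ∝ prior × likelihood. Numerator for I: 0.73·0.104512 = 0.0762935.
Normalizing constant: 0.73·0.104512 + 0.27·0.0629643 = 0.0932938.
P(I | observation) = 0.0762935 / 0.0932938 = 0.817776.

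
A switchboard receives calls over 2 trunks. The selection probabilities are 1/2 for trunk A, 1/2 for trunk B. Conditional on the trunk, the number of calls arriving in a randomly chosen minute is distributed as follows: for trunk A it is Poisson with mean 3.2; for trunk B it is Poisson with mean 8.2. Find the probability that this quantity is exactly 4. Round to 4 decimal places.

Conditional on each trunk, P(X = 4): A: 0.178093; B: 0.0517404.
By total probability, P(X = 4) = 0.5·0.178093 + 0.5·0.0517404 = 0.114917.

0.1149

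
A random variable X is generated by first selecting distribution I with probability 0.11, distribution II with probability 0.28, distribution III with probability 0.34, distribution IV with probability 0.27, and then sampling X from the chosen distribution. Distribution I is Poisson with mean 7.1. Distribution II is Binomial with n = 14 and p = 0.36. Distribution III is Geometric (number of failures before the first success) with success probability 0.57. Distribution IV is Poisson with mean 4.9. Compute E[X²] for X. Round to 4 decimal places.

For each component E[X²] = Var + (mean)², giving I: 57.51; II: 28.6272; III: 1.89258; IV: 28.91.
Overall E[X²] = 0.11·57.51 + 0.28·28.6272 + 0.34·1.89258 + 0.27·28.91 = 22.7909.

22.7909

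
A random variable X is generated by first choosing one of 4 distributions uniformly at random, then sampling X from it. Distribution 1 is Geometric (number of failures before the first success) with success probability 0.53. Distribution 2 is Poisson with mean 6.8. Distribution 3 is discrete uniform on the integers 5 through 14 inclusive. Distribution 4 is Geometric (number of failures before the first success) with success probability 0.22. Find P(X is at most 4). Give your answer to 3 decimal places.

Conditional on each component, P(X ≤ 4): 1: 0.977065; 2: 0.192031; 3: 0; 4: 0.711283.
By total probability, P(X ≤ 4) = 0.25·0.977065 + 0.25·0.192031 + 0.25·0 + 0.25·0.711283 = 0.470095.

0.470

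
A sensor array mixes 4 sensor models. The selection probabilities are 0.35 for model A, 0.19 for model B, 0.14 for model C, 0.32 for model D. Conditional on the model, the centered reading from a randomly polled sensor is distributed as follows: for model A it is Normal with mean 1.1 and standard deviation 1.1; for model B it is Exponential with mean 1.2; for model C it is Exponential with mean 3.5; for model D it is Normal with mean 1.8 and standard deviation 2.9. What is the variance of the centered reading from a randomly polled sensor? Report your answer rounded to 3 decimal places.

5.733

Per component, A: μ=1.1, E[X²]=2.42; B: μ=1.2, E[X²]=2.88; C: μ=3.5, E[X²]=24.5; D: μ=1.8, E[X²]=11.65.
E[X] = 0.35·1.1 + 0.19·1.2 + 0.14·3.5 + 0.32·1.8 = 1.679.
E[X²] = 0.35·2.42 + 0.19·2.88 + 0.14·24.5 + 0.32·11.65 = 8.5522.
Var(X) = E[X²] − (E[X])² = 8.5522 − 2.81904 = 5.73316.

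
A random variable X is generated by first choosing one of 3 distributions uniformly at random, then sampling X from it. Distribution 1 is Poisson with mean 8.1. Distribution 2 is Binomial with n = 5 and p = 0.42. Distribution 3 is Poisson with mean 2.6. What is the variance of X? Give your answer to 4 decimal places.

Per component, 1: μ=8.1, E[X²]=73.71; 2: μ=2.1, E[X²]=5.628; 3: μ=2.6, E[X²]=9.36.
E[X] = 0.333333·8.1 + 0.333333·2.1 + 0.333333·2.6 = 4.26667.
E[X²] = 0.333333·73.71 + 0.333333·5.628 + 0.333333·9.36 = 29.566.
Var(X) = E[X²] − (E[X])² = 29.566 − 18.2044 = 11.3616.

11.3616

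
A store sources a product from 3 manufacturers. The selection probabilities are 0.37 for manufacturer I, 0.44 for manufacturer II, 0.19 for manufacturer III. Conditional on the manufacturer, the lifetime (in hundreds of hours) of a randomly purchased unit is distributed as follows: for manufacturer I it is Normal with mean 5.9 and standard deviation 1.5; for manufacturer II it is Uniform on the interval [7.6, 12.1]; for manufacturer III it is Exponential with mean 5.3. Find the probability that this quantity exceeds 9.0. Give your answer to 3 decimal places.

Conditional on each manufacturer, P(X > 9.0): I: 0.0193828; II: 0.688889; III: 0.183029.
By total probability, P(X > 9.0) = 0.37·0.0193828 + 0.44·0.688889 + 0.19·0.183029 = 0.345058.

0.345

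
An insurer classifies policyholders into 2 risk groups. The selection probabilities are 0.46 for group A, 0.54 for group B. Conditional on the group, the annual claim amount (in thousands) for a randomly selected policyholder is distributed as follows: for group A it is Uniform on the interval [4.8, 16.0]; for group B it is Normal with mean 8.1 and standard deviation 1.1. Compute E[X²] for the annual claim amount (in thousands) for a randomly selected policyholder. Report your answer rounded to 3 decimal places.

For each component E[X²] = Var + (mean)², giving A: 118.613; B: 66.82.
Overall E[X²] = 0.46·118.613 + 0.54·66.82 = 90.6449.

90.645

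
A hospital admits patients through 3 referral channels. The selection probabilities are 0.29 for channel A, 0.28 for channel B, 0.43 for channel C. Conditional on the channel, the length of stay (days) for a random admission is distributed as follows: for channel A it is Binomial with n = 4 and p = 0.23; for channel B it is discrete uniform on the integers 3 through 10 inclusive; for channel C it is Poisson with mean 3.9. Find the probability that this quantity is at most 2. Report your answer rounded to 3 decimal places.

0.387

Conditional on each channel, P(X ≤ 2): A: 0.959727; B: 0; C: 0.253125.
By total probability, P(X ≤ 2) = 0.29·0.959727 + 0.28·0 + 0.43·0.253125 = 0.387165.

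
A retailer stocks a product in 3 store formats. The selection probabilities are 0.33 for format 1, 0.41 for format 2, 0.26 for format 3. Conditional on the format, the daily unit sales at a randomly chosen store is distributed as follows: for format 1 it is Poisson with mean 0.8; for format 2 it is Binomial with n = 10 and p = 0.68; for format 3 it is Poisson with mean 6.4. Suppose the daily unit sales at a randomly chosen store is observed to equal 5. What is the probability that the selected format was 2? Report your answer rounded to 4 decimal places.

Likelihoods P(X=5 | ·): 1: 0.00122697; 2: 0.122941; 3: 0.148674.
Posterior ∝ prior × likelihood. Numerator for 2: 0.41·0.122941 = 0.0504056.
Normalizing constant: 0.33·0.00122697 + 0.41·0.122941 + 0.26·0.148674 = 0.0894657.
P(2 | observation) = 0.0504056 / 0.0894657 = 0.563407.

0.5634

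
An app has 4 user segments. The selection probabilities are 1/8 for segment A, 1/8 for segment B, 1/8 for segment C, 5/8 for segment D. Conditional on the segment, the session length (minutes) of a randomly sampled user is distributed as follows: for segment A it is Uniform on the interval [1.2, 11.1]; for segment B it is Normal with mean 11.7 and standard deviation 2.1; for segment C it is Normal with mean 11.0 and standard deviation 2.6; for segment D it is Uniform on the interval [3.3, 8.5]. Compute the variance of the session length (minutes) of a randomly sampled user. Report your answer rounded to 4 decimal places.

Per component, A: μ=6.15, E[X²]=45.99; B: μ=11.7, E[X²]=141.3; C: μ=11, E[X²]=127.76; D: μ=5.9, E[X²]=37.0633.
E[X] = 0.125·6.15 + 0.125·11.7 + 0.125·11 + 0.625·5.9 = 7.29375.
E[X²] = 0.125·45.99 + 0.125·141.3 + 0.125·127.76 + 0.625·37.0633 = 62.5458.
Var(X) = E[X²] − (E[X])² = 62.5458 − 53.1988 = 9.34704.

9.3470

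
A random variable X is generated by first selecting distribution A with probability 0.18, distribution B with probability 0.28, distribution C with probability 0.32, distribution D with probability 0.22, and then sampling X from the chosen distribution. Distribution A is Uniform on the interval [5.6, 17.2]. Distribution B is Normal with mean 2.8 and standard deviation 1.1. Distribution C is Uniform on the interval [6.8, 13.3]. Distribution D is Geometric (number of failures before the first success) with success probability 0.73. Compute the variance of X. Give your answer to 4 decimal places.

Per component, A: μ=11.4, E[X²]=141.173; B: μ=2.8, E[X²]=9.05; C: μ=10.05, E[X²]=104.523; D: μ=0.369863, E[X²]=0.64346.
E[X] = 0.18·11.4 + 0.28·2.8 + 0.32·10.05 + 0.22·0.369863 = 6.13337.
E[X²] = 0.18·141.173 + 0.28·9.05 + 0.32·104.523 + 0.22·0.64346 = 61.5342.
Var(X) = E[X²] − (E[X])² = 61.5342 − 37.6182 = 23.916.

23.9160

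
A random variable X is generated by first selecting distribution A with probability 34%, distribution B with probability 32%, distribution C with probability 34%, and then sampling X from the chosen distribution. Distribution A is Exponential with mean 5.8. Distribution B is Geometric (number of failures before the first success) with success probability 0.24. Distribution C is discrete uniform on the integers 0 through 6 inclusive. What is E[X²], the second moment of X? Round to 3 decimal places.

For each component E[X²] = Var + (mean)², giving A: 67.28; B: 23.2222; C: 13.
Overall E[X²] = 0.34·67.28 + 0.32·23.2222 + 0.34·13 = 34.7263.

34.726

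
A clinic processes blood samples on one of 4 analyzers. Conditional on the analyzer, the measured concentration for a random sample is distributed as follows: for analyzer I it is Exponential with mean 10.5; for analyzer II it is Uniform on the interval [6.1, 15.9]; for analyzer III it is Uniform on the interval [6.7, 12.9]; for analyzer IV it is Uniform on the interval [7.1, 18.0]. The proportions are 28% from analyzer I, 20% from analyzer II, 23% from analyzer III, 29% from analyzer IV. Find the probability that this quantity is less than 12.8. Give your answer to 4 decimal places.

Conditional on each analyzer, P(X < 12.8): I: 0.704489; II: 0.683673; III: 0.983871; IV: 0.522936.
By total probability, P(X < 12.8) = 0.28·0.704489 + 0.2·0.683673 + 0.23·0.983871 + 0.29·0.522936 = 0.711933.

0.7119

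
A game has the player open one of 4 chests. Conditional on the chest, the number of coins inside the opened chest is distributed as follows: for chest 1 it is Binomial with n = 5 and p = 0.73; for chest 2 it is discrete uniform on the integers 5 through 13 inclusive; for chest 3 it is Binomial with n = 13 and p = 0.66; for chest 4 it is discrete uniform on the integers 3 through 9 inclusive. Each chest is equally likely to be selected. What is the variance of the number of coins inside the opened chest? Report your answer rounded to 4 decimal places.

8.2850

Per component, 1: μ=3.65, E[X²]=14.308; 2: μ=9, E[X²]=87.6667; 3: μ=8.58, E[X²]=76.5336; 4: μ=6, E[X²]=40.
E[X] = 0.25·3.65 + 0.25·9 + 0.25·8.58 + 0.25·6 = 6.8075.
E[X²] = 0.25·14.308 + 0.25·87.6667 + 0.25·76.5336 + 0.25·40 = 54.6271.
Var(X) = E[X²] − (E[X])² = 54.6271 − 46.3421 = 8.28501.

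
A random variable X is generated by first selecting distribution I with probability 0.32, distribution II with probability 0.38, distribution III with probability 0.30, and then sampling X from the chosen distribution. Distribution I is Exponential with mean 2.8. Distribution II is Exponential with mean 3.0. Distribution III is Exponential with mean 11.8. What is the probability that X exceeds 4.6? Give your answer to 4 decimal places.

Conditional on each component, P(X > 4.6): I: 0.193427; II: 0.215815; III: 0.677172.
By total probability, P(X > 4.6) = 0.32·0.193427 + 0.38·0.215815 + 0.3·0.677172 = 0.347058.

0.3471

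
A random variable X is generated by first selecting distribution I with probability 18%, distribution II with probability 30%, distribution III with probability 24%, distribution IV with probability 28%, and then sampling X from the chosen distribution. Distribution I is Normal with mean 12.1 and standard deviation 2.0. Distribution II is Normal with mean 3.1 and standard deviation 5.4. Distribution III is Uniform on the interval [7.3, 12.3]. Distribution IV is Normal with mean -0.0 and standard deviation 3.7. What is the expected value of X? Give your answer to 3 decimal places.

5.460

Component means — I: 12.1; II: 3.1; III: 9.8; IV: -0.
E[X] = 0.18·12.1 + 0.3·3.1 + 0.24·9.8 + 0.28·-0 = 5.46.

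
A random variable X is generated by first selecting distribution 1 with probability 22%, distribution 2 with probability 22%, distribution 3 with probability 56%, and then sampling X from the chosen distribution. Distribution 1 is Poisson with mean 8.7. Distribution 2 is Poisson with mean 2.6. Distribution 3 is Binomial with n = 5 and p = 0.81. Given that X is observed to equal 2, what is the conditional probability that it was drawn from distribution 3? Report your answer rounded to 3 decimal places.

Likelihoods P(X=2 | ·): 1: 0.00630444; 2: 0.251045; 3: 0.0450019.
Posterior ∝ prior × likelihood. Numerator for 3: 0.56·0.0450019 = 0.0252011.
Normalizing constant: 0.22·0.00630444 + 0.22·0.251045 + 0.56·0.0450019 = 0.0818179.
P(3 | observation) = 0.0252011 / 0.0818179 = 0.308014.

0.308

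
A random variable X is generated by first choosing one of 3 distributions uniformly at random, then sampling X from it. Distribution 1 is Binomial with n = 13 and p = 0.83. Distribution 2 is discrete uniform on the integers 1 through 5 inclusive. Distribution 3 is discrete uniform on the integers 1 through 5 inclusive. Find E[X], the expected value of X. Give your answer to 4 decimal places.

Component means — 1: 10.79; 2: 3; 3: 3.
E[X] = 0.333333·10.79 + 0.333333·3 + 0.333333·3 = 5.59667.

5.5967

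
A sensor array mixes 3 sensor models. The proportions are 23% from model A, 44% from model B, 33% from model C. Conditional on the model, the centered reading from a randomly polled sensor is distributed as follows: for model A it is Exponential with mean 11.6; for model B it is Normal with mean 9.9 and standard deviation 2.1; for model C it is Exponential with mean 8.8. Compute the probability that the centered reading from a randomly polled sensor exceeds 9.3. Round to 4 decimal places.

Conditional on each model, P(X > 9.3): A: 0.448555; B: 0.612452; C: 0.34756.
By total probability, P(X > 9.3) = 0.23·0.448555 + 0.44·0.612452 + 0.33·0.34756 = 0.487341.

0.4873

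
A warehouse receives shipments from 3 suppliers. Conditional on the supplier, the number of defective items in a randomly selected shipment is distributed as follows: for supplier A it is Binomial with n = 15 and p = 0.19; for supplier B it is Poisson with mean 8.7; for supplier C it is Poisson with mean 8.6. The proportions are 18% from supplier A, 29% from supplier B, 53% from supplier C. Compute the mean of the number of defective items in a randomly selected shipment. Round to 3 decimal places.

7.594

Component means — A: 2.85; B: 8.7; C: 8.6.
E[X] = 0.18·2.85 + 0.29·8.7 + 0.53·8.6 = 7.594.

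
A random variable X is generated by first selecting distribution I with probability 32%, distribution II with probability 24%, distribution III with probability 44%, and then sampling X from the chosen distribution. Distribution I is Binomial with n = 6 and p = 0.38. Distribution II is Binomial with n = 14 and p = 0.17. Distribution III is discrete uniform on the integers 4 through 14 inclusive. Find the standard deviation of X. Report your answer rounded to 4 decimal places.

4.0390

Per component, I: μ=2.28, E[X²]=6.612; II: μ=2.38, E[X²]=7.6398; III: μ=9, E[X²]=91.
E[X] = 0.32·2.28 + 0.24·2.38 + 0.44·9 = 5.2608.
E[X²] = 0.32·6.612 + 0.24·7.6398 + 0.44·91 = 43.9894.
Var(X) = E[X²] − (E[X])² = 43.9894 − 27.676 = 16.3134.
SD(X) = √16.3134 = 4.03898.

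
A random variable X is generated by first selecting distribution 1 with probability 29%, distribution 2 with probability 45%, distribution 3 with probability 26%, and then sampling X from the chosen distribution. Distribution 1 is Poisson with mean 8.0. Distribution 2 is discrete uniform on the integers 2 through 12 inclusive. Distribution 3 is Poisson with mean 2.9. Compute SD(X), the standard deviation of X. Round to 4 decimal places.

Per component, 1: μ=8, E[X²]=72; 2: μ=7, E[X²]=59; 3: μ=2.9, E[X²]=11.31.
E[X] = 0.29·8 + 0.45·7 + 0.26·2.9 = 6.224.
E[X²] = 0.29·72 + 0.45·59 + 0.26·11.31 = 50.3706.
Var(X) = E[X²] − (E[X])² = 50.3706 − 38.7382 = 11.6324.
SD(X) = √11.6324 = 3.41063.

3.4106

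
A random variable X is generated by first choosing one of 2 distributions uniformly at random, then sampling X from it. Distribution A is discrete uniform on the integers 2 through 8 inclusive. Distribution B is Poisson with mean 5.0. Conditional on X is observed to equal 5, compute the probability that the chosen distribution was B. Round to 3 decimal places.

0.551

Likelihoods P(X=5 | ·): A: 0.142857; B: 0.175467.
Posterior ∝ prior × likelihood. Numerator for B: 0.5·0.175467 = 0.0877337.
Normalizing constant: 0.5·0.142857 + 0.5·0.175467 = 0.159162.
P(B | observation) = 0.0877337 / 0.159162 = 0.551222.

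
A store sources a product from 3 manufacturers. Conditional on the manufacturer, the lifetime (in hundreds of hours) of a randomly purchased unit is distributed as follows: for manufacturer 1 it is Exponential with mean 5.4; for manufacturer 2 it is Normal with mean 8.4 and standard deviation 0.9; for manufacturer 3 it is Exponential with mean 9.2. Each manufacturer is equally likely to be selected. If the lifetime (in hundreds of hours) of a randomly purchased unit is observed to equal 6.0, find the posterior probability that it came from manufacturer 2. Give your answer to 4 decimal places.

0.0972

Likelihoods f(6.0 | ·): 1: 0.0609617; 2: 0.0126622; 3: 0.0566209.
Posterior ∝ prior × likelihood. Numerator for 2: 0.333333·0.0126622 = 0.00422074.
Normalizing constant: 0.333333·0.0609617 + 0.333333·0.0126622 + 0.333333·0.0566209 = 0.0434149.
P(2 | observation) = 0.00422074 / 0.0434149 = 0.0972186.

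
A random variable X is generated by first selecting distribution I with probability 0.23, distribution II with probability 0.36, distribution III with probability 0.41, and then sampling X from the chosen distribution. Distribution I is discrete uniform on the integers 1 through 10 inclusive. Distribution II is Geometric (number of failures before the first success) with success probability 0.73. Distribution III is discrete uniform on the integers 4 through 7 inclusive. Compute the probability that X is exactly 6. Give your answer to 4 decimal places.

0.1256

Conditional on each component, P(X = 6): I: 0.1; II: 0.000282817; III: 0.25.
By total probability, P(X = 6) = 0.23·0.1 + 0.36·0.000282817 + 0.41·0.25 = 0.125602.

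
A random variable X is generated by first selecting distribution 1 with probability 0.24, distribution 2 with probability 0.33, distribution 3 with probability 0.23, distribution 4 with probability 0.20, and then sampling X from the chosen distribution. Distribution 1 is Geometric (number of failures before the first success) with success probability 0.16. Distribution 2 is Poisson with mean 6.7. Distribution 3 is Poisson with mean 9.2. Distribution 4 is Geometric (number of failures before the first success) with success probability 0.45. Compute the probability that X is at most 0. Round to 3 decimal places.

Conditional on each component, P(X ≤ 0): 1: 0.16; 2: 0.00123091; 3: 0.000101039; 4: 0.45.
By total probability, P(X ≤ 0) = 0.24·0.16 + 0.33·0.00123091 + 0.23·0.000101039 + 0.2·0.45 = 0.128829.

0.129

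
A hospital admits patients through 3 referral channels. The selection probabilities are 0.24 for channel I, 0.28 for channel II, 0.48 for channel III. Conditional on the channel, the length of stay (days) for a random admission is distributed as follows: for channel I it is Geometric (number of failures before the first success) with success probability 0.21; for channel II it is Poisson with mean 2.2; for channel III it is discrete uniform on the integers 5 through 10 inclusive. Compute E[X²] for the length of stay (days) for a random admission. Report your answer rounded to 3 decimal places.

38.067

For each component E[X²] = Var + (mean)², giving I: 32.0658; II: 7.04; III: 59.1667.
Overall E[X²] = 0.24·32.0658 + 0.28·7.04 + 0.48·59.1667 = 38.067.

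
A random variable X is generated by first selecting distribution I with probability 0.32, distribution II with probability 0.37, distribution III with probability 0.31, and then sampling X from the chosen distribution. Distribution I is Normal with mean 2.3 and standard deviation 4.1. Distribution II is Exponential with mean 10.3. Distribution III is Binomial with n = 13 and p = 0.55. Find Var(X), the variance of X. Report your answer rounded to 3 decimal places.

Per component, I: μ=2.3, E[X²]=22.1; II: μ=10.3, E[X²]=212.18; III: μ=7.15, E[X²]=54.34.
E[X] = 0.32·2.3 + 0.37·10.3 + 0.31·7.15 = 6.7635.
E[X²] = 0.32·22.1 + 0.37·212.18 + 0.31·54.34 = 102.424.
Var(X) = E[X²] − (E[X])² = 102.424 − 45.7449 = 56.6791.

56.679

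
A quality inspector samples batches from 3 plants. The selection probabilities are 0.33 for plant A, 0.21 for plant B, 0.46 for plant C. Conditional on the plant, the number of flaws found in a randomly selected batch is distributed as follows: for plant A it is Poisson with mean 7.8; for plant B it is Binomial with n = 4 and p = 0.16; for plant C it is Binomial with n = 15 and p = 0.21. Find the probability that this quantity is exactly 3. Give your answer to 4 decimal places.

Conditional on each plant, P(X = 3): A: 0.0324068; B: 0.0137626; C: 0.248997.
By total probability, P(X = 3) = 0.33·0.0324068 + 0.21·0.0137626 + 0.46·0.248997 = 0.128123.

0.1281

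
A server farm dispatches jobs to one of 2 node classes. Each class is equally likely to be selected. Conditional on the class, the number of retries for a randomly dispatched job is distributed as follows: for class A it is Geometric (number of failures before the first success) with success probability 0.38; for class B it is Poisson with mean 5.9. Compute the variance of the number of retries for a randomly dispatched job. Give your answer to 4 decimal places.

9.6517

Per component, A: μ=1.63158, E[X²]=6.95568; B: μ=5.9, E[X²]=40.71.
E[X] = 0.5·1.63158 + 0.5·5.9 = 3.76579.
E[X²] = 0.5·6.95568 + 0.5·40.71 = 23.8328.
Var(X) = E[X²] − (E[X])² = 23.8328 − 14.1812 = 9.65167.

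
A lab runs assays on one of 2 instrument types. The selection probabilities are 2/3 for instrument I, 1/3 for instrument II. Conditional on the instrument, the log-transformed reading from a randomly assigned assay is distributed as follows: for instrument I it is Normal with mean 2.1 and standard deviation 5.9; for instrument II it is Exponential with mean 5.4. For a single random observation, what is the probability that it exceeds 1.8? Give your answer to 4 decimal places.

Conditional on each instrument, P(X > 1.8): I: 0.520276; II: 0.716531.
By total probability, P(X > 1.8) = 0.666667·0.520276 + 0.333333·0.716531 = 0.585695.

0.5857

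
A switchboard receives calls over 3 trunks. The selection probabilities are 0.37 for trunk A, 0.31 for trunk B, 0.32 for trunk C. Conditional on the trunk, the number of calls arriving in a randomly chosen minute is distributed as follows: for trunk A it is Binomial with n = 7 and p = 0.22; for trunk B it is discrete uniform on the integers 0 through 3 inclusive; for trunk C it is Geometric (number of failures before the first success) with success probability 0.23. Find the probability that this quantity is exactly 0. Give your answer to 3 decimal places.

0.216

Conditional on each trunk, P(X = 0): A: 0.175656; B: 0.25; C: 0.23.
By total probability, P(X = 0) = 0.37·0.175656 + 0.31·0.25 + 0.32·0.23 = 0.216093.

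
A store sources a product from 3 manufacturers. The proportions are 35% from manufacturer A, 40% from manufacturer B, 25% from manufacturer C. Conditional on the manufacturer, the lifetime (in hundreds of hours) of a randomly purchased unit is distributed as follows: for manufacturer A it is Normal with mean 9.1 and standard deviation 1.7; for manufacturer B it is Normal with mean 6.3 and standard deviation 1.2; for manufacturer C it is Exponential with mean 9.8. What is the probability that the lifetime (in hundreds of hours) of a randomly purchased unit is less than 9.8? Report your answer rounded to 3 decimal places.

0.788

Conditional on each manufacturer, P(X < 9.8): A: 0.659744; B: 0.998231; C: 0.632121.
By total probability, P(X < 9.8) = 0.35·0.659744 + 0.4·0.998231 + 0.25·0.632121 = 0.788233.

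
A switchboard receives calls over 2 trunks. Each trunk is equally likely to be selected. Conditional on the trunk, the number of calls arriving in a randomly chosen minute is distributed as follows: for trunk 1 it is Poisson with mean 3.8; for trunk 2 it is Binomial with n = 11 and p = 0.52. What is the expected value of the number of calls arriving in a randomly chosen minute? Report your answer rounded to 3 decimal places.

Component means — 1: 3.8; 2: 5.72.
E[X] = 0.5·3.8 + 0.5·5.72 = 4.76.

4.760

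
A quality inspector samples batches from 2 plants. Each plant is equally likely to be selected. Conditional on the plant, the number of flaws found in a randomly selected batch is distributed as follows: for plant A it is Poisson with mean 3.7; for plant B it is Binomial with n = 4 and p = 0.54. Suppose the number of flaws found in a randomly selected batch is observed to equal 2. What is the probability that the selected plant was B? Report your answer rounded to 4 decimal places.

Likelihoods P(X=2 | ·): A: 0.169233; B: 0.370215.
Posterior ∝ prior × likelihood. Numerator for B: 0.5·0.370215 = 0.185108.
Normalizing constant: 0.5·0.169233 + 0.5·0.370215 = 0.269724.
P(B | observation) = 0.185108 / 0.269724 = 0.686286.

0.6863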